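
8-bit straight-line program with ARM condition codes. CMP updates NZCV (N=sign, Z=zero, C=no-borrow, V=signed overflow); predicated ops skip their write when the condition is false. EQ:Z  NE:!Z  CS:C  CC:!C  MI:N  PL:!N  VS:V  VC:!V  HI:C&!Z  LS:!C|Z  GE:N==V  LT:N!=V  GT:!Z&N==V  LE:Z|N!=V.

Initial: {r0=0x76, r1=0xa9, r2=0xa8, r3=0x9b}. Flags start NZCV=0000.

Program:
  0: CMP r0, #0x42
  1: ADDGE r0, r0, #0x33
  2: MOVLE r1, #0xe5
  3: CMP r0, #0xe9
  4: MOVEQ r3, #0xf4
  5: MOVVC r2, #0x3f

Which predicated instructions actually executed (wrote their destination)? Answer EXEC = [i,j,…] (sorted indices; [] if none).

EXEC = [1,5]

0: ✓ CMP  NZCV=0010
1: ✓ ADDGE  r0←0xa9
2: · MOVLE
3: ✓ CMP  NZCV=1000
4: · MOVEQ
5: ✓ MOVVC  r2←0x3f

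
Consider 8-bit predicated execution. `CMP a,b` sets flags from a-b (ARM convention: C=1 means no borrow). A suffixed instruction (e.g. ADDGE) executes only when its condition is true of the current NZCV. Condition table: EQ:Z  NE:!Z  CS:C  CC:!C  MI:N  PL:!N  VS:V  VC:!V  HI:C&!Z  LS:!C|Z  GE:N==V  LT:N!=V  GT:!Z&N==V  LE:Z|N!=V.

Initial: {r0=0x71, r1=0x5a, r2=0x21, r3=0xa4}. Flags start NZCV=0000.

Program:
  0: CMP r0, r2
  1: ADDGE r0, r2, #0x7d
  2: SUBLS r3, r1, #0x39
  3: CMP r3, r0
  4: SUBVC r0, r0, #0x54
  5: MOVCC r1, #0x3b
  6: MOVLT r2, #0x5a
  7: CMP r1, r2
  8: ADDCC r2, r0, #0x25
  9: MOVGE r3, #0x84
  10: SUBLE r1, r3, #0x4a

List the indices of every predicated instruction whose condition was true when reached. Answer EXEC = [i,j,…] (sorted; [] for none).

EXEC = [1,4,9]

[0] flags=0010 → (cmp)
[1] flags=0010 GE?T → r0=0x9e
[2] flags=0010 LS?F → skip
[3] flags=0010 → (cmp)
[4] flags=0010 VC?T → r0=0x4a
[5] flags=0010 CC?F → skip
[6] flags=0010 LT?F → skip
[7] flags=0010 → (cmp)
[8] flags=0010 CC?F → skip
[9] flags=0010 GE?T → r3=0x84
[10] flags=0010 LE?F → skip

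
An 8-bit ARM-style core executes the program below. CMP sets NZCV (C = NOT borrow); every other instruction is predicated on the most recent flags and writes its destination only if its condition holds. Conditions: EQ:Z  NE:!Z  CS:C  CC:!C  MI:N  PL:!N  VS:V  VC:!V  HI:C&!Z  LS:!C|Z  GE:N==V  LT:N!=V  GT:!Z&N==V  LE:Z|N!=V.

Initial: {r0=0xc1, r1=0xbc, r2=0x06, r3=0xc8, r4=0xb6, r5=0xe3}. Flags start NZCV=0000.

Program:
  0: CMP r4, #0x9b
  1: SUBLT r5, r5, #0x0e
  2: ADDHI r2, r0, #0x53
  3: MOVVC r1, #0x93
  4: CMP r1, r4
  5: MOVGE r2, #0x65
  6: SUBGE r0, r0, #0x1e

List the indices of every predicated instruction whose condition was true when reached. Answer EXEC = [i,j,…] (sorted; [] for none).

0: ✓ CMP  NZCV=0010
1: · SUBLT
2: ✓ ADDHI  r2←0x14
3: ✓ MOVVC  r1←0x93
4: ✓ CMP  NZCV=1000
5: · MOVGE
6: · SUBGE

EXEC = [2,3]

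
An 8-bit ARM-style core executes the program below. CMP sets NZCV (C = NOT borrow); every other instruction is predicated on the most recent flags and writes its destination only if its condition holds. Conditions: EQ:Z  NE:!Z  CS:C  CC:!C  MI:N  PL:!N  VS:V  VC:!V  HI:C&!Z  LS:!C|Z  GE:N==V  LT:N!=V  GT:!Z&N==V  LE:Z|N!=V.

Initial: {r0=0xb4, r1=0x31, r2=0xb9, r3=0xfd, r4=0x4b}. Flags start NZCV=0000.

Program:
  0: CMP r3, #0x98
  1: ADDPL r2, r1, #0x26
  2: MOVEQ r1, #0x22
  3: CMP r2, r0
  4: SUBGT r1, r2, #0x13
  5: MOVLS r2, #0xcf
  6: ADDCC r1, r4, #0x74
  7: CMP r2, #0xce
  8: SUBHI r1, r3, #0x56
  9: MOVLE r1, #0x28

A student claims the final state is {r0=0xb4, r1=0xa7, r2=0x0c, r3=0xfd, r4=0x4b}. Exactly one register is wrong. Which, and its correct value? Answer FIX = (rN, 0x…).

FIX = (r2, 0xcf)

0: ✓ CMP  NZCV=0010
1: ✓ ADDPL  r2←0x57
2: · MOVEQ
3: ✓ CMP  NZCV=1001
4: ✓ SUBGT  r1←0x44
5: ✓ MOVLS  r2←0xcf
6: ✓ ADDCC  r1←0xbf
7: ✓ CMP  NZCV=0010
8: ✓ SUBHI  r1←0xa7
9: · MOVLE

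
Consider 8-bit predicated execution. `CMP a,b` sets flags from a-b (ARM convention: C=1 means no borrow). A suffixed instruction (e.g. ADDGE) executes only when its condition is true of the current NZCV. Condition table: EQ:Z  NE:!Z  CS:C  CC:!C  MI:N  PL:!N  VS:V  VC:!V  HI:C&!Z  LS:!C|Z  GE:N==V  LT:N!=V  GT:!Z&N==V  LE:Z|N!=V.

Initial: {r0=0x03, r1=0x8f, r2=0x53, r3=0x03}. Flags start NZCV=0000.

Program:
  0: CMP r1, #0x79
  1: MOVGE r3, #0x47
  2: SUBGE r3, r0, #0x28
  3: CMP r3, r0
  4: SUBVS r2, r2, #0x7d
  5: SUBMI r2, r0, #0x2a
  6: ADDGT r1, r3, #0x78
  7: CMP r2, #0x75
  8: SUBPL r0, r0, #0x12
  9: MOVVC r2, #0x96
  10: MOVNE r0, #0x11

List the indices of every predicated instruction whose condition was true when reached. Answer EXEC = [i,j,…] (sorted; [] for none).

EXEC = [9,10]

[0] flags=0011 → (cmp)
[1] flags=0011 GE?F → skip
[2] flags=0011 GE?F → skip
[3] flags=0110 → (cmp)
[4] flags=0110 VS?F → skip
[5] flags=0110 MI?F → skip
[6] flags=0110 GT?F → skip
[7] flags=1000 → (cmp)
[8] flags=1000 PL?F → skip
[9] flags=1000 VC?T → r2=0x96
[10] flags=1000 NE?T → r0=0x11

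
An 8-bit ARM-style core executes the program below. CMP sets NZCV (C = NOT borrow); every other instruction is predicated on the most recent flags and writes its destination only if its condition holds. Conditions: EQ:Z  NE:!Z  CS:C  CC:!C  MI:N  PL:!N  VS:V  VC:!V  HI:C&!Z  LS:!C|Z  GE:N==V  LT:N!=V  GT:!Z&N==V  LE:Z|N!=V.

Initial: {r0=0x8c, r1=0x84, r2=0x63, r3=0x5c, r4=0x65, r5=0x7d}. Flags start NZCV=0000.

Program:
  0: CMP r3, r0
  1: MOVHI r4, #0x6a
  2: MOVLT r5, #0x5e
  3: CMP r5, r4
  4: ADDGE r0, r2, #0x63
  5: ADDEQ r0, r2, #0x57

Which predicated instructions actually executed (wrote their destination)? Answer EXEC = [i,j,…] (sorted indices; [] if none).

0: ✓ CMP  NZCV=1001
1: · MOVHI
2: · MOVLT
3: ✓ CMP  NZCV=0010
4: ✓ ADDGE  r0←0xc6
5: · ADDEQ

EXEC = [4]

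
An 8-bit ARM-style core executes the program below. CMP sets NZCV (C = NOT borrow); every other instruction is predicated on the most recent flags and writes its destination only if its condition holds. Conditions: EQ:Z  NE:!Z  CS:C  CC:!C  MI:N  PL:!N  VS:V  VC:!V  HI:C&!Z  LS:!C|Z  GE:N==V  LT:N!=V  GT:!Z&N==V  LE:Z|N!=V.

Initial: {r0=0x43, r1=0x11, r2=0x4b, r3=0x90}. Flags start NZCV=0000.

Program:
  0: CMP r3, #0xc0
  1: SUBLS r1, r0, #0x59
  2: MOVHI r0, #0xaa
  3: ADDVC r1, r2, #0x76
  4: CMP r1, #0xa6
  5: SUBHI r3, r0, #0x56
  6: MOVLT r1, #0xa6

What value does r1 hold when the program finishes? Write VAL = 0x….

VAL = 0xc1

[0] flags=1000 → (cmp)
[1] flags=1000 LS?T → r1=0xea
[2] flags=1000 HI?F → skip
[3] flags=1000 VC?T → r1=0xc1
[4] flags=0010 → (cmp)
[5] flags=0010 HI?T → r3=0xed
[6] flags=0010 LT?F → skip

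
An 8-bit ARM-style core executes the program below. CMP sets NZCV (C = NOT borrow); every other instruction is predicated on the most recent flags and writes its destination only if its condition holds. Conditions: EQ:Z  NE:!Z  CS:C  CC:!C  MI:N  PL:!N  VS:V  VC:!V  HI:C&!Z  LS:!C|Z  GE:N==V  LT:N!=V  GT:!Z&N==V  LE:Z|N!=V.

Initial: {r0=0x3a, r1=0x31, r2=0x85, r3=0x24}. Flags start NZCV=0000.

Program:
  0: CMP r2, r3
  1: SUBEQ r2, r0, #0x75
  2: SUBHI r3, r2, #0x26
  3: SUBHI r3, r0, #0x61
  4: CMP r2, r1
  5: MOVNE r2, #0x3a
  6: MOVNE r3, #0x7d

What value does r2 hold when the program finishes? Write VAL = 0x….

[0] flags=0011 → (cmp)
[1] flags=0011 EQ?F → skip
[2] flags=0011 HI?T → r3=0x5f
[3] flags=0011 HI?T → r3=0xd9
[4] flags=0011 → (cmp)
[5] flags=0011 NE?T → r2=0x3a
[6] flags=0011 NE?T → r3=0x7d

VAL = 0x3a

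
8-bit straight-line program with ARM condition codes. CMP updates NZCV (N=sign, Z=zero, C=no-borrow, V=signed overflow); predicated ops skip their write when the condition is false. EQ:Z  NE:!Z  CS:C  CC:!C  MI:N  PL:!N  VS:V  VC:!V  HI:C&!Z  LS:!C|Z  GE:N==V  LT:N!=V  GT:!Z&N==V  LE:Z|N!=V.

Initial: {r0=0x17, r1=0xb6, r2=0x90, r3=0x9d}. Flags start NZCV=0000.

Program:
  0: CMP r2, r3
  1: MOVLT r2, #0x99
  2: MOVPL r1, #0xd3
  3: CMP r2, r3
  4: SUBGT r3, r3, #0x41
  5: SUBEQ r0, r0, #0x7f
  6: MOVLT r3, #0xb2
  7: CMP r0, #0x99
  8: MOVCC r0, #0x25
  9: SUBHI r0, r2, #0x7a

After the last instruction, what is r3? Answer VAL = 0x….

0: ✓ CMP  NZCV=1000
1: ✓ MOVLT  r2←0x99
2: · MOVPL
3: ✓ CMP  NZCV=1000
4: · SUBGT
5: · SUBEQ
6: ✓ MOVLT  r3←0xb2
7: ✓ CMP  NZCV=0000
8: ✓ MOVCC  r0←0x25
9: · SUBHI

VAL = 0xb2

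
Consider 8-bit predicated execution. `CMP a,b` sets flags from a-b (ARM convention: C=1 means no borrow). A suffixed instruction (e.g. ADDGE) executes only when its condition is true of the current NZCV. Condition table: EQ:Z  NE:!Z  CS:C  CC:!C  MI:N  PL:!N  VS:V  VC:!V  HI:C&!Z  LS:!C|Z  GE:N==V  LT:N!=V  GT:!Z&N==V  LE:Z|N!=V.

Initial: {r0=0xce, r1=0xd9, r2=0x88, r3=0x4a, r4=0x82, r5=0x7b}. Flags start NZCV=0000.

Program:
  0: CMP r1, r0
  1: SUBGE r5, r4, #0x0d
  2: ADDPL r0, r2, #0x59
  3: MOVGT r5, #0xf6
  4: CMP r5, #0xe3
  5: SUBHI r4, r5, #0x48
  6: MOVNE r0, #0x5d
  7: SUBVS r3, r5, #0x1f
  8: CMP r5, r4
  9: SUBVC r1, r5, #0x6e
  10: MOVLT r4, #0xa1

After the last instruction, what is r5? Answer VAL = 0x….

[0] flags=0010 → (cmp)
[1] flags=0010 GE?T → r5=0x75
[2] flags=0010 PL?T → r0=0xe1
[3] flags=0010 GT?T → r5=0xf6
[4] flags=0010 → (cmp)
[5] flags=0010 HI?T → r4=0xae
[6] flags=0010 NE?T → r0=0x5d
[7] flags=0010 VS?F → skip
[8] flags=0010 → (cmp)
[9] flags=0010 VC?T → r1=0x88
[10] flags=0010 LT?F → skip

VAL = 0xf6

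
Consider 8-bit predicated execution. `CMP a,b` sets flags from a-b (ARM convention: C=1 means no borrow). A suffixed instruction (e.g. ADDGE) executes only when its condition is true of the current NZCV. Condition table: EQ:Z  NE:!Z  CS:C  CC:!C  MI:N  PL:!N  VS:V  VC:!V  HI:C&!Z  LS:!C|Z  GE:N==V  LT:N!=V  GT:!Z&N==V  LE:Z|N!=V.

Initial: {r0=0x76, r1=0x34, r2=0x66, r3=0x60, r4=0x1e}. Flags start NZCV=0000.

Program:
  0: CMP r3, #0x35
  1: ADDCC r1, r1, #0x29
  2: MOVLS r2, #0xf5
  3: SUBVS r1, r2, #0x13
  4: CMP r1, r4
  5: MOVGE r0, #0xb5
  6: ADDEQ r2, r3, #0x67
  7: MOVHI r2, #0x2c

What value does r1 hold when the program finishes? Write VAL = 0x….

VAL = 0x34

[0] flags=0010 → (cmp)
[1] flags=0010 CC?F → skip
[2] flags=0010 LS?F → skip
[3] flags=0010 VS?F → skip
[4] flags=0010 → (cmp)
[5] flags=0010 GE?T → r0=0xb5
[6] flags=0010 EQ?F → skip
[7] flags=0010 HI?T → r2=0x2c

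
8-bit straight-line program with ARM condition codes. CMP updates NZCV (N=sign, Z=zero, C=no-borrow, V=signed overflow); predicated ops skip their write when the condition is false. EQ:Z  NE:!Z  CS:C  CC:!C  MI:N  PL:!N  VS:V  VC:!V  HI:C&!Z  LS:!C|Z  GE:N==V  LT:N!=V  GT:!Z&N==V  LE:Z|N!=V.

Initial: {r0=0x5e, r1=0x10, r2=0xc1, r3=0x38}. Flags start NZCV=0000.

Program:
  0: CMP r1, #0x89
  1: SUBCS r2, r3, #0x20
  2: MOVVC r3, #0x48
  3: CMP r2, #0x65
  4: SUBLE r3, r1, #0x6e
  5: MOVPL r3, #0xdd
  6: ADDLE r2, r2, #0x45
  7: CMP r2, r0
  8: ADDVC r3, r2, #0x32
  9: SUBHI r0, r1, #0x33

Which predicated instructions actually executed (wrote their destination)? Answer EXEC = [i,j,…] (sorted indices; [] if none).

EXEC = [4,5,6,8]

[0] flags=1001 → (cmp)
[1] flags=1001 CS?F → skip
[2] flags=1001 VC?F → skip
[3] flags=0011 → (cmp)
[4] flags=0011 LE?T → r3=0xa2
[5] flags=0011 PL?T → r3=0xdd
[6] flags=0011 LE?T → r2=0x06
[7] flags=1000 → (cmp)
[8] flags=1000 VC?T → r3=0x38
[9] flags=1000 HI?F → skip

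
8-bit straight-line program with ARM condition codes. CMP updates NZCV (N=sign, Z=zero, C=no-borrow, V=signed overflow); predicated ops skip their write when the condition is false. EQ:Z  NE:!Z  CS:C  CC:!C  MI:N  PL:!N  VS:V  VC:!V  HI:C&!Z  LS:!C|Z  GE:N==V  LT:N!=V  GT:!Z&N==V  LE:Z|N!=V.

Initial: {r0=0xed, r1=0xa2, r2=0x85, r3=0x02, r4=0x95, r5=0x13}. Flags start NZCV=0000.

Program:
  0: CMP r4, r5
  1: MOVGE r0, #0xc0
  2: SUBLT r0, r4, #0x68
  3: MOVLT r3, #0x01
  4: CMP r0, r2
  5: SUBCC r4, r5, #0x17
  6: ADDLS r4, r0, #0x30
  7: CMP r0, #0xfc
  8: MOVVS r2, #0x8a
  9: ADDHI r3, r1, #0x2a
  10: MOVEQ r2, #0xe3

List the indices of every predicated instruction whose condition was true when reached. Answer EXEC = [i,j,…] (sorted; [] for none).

0: ✓ CMP  NZCV=1010
1: · MOVGE
2: ✓ SUBLT  r0←0x2d
3: ✓ MOVLT  r3←0x01
4: ✓ CMP  NZCV=1001
5: ✓ SUBCC  r4←0xfc
6: ✓ ADDLS  r4←0x5d
7: ✓ CMP  NZCV=0000
8: · MOVVS
9: · ADDHI
10: · MOVEQ

EXEC = [2,3,5,6]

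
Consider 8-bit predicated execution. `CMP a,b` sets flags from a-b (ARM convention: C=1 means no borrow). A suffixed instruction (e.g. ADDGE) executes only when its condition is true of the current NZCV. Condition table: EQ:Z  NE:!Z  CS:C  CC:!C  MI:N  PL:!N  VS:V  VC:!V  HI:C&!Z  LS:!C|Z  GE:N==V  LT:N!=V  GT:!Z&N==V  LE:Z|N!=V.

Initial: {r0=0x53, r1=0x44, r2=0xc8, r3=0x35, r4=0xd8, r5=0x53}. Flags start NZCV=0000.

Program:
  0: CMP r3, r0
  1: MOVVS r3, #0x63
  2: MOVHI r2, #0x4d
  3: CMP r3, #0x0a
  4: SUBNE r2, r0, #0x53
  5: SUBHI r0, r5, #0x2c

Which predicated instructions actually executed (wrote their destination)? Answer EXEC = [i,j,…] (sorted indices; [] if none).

EXEC = [4,5]

0: ✓ CMP  NZCV=1000
1: · MOVVS
2: · MOVHI
3: ✓ CMP  NZCV=0010
4: ✓ SUBNE  r2←0x00
5: ✓ SUBHI  r0←0x27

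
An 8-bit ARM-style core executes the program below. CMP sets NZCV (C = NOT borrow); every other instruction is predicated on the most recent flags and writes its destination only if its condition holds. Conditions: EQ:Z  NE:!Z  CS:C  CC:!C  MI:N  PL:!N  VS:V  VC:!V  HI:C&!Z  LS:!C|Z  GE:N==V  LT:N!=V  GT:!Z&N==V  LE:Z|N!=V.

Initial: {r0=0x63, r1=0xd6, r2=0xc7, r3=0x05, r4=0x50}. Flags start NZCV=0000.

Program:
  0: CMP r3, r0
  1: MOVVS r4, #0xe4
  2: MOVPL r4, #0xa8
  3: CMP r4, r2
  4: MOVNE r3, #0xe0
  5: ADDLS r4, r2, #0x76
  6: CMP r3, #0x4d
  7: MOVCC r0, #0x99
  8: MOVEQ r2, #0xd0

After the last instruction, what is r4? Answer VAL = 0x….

[0] flags=1000 → (cmp)
[1] flags=1000 VS?F → skip
[2] flags=1000 PL?F → skip
[3] flags=1001 → (cmp)
[4] flags=1001 NE?T → r3=0xe0
[5] flags=1001 LS?T → r4=0x3d
[6] flags=1010 → (cmp)
[7] flags=1010 CC?F → skip
[8] flags=1010 EQ?F → skip

VAL = 0x3d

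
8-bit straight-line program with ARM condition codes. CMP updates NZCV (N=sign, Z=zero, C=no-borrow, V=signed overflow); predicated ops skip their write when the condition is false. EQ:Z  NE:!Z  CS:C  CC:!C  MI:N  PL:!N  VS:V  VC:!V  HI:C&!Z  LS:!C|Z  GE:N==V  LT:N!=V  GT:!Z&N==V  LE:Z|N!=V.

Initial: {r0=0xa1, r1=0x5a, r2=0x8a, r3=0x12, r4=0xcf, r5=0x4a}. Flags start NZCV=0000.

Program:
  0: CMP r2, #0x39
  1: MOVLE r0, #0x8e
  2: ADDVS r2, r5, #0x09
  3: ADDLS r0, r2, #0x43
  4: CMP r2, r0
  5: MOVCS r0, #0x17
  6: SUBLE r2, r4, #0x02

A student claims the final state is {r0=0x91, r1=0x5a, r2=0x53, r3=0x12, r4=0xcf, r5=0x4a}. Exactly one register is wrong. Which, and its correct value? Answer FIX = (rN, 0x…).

[0] flags=0011 → (cmp)
[1] flags=0011 LE?T → r0=0x8e
[2] flags=0011 VS?T → r2=0x53
[3] flags=0011 LS?F → skip
[4] flags=1001 → (cmp)
[5] flags=1001 CS?F → skip
[6] flags=1001 LE?F → skip

FIX = (r0, 0x8e)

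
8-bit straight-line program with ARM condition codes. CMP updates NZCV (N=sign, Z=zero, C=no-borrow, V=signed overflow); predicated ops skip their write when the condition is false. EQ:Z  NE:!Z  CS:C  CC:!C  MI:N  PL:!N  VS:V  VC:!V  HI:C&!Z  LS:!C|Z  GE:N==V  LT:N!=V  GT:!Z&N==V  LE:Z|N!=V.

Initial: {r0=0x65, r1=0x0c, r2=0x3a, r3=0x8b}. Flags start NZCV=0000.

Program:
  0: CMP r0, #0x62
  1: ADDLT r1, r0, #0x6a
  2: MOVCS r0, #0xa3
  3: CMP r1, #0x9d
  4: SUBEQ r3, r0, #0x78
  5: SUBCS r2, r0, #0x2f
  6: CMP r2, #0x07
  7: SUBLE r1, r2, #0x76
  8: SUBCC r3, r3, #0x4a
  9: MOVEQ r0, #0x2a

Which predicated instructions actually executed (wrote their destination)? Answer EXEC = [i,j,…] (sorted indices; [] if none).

EXEC = [2]

[0] flags=0010 → (cmp)
[1] flags=0010 LT?F → skip
[2] flags=0010 CS?T → r0=0xa3
[3] flags=0000 → (cmp)
[4] flags=0000 EQ?F → skip
[5] flags=0000 CS?F → skip
[6] flags=0010 → (cmp)
[7] flags=0010 LE?F → skip
[8] flags=0010 CC?F → skip
[9] flags=0010 EQ?F → skip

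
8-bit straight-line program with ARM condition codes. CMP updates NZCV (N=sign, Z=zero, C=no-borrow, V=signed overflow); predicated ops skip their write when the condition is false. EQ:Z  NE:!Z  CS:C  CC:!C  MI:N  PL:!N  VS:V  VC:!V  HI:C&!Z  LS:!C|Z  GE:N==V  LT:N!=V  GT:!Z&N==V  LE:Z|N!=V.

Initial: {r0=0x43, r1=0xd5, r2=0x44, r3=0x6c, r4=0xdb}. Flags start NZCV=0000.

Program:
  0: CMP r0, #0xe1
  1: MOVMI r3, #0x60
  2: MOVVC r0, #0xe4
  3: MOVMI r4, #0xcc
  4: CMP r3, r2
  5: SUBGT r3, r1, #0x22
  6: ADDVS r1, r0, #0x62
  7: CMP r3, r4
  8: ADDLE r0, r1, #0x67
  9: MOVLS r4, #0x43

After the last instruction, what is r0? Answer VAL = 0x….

0: ✓ CMP  NZCV=0000
1: · MOVMI
2: ✓ MOVVC  r0←0xe4
3: · MOVMI
4: ✓ CMP  NZCV=0010
5: ✓ SUBGT  r3←0xb3
6: · ADDVS
7: ✓ CMP  NZCV=1000
8: ✓ ADDLE  r0←0x3c
9: ✓ MOVLS  r4←0x43

VAL = 0x3c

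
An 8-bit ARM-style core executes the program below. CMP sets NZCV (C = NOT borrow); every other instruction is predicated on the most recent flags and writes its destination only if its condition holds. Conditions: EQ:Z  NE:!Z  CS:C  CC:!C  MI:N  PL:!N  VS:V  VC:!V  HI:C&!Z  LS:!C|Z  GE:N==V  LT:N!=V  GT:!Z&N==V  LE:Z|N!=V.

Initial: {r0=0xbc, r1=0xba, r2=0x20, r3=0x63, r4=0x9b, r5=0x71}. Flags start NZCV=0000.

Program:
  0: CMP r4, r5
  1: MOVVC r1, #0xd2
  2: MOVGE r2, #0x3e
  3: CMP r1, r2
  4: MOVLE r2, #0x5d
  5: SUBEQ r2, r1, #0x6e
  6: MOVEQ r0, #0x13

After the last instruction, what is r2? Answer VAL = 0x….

VAL = 0x5d

[0] flags=0011 → (cmp)
[1] flags=0011 VC?F → skip
[2] flags=0011 GE?F → skip
[3] flags=1010 → (cmp)
[4] flags=1010 LE?T → r2=0x5d
[5] flags=1010 EQ?F → skip
[6] flags=1010 EQ?F → skip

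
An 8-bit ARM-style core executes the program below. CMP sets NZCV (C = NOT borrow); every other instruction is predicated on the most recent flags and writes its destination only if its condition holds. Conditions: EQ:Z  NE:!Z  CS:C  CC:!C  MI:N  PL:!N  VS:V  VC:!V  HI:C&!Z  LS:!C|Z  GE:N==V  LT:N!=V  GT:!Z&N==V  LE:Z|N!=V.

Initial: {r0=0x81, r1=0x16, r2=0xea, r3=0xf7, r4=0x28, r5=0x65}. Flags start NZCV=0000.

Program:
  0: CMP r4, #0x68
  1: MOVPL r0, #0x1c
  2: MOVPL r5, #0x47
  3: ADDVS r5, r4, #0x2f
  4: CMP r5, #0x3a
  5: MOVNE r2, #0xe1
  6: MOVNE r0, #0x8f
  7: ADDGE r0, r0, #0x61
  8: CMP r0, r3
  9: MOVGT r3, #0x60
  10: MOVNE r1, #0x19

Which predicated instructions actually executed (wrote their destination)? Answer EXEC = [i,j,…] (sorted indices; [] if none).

[0] flags=1000 → (cmp)
[1] flags=1000 PL?F → skip
[2] flags=1000 PL?F → skip
[3] flags=1000 VS?F → skip
[4] flags=0010 → (cmp)
[5] flags=0010 NE?T → r2=0xe1
[6] flags=0010 NE?T → r0=0x8f
[7] flags=0010 GE?T → r0=0xf0
[8] flags=1000 → (cmp)
[9] flags=1000 GT?F → skip
[10] flags=1000 NE?T → r1=0x19

EXEC = [5,6,7,10]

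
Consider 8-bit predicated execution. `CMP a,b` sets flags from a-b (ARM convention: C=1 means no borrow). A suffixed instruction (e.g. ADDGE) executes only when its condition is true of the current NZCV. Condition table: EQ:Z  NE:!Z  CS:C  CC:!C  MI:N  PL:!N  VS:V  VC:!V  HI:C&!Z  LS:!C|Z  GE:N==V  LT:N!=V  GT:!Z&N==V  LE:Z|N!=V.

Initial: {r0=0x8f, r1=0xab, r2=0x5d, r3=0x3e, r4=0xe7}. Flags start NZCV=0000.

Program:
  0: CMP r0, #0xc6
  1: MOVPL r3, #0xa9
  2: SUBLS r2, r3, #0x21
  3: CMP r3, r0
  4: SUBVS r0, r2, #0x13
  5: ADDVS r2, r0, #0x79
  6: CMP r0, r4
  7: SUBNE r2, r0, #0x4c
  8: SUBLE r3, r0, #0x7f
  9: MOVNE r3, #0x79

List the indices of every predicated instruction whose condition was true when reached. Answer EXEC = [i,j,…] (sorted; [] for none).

EXEC = [2,4,5,7,9]

0: ✓ CMP  NZCV=1000
1: · MOVPL
2: ✓ SUBLS  r2←0x1d
3: ✓ CMP  NZCV=1001
4: ✓ SUBVS  r0←0x0a
5: ✓ ADDVS  r2←0x83
6: ✓ CMP  NZCV=0000
7: ✓ SUBNE  r2←0xbe
8: · SUBLE
9: ✓ MOVNE  r3←0x79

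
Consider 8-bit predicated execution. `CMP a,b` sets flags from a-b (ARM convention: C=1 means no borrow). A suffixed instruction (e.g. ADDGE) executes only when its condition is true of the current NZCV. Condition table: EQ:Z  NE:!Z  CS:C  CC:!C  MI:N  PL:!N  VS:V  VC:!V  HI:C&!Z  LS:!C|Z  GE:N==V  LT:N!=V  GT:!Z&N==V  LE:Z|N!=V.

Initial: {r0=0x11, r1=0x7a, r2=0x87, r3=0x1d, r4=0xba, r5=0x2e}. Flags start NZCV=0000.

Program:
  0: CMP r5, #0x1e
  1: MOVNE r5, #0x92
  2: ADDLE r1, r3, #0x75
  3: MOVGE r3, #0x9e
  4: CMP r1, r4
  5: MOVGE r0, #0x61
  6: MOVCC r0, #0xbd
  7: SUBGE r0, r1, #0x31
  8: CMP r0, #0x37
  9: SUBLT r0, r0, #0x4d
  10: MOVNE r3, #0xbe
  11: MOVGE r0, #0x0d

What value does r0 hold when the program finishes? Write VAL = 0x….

0: ✓ CMP  NZCV=0010
1: ✓ MOVNE  r5←0x92
2: · ADDLE
3: ✓ MOVGE  r3←0x9e
4: ✓ CMP  NZCV=1001
5: ✓ MOVGE  r0←0x61
6: ✓ MOVCC  r0←0xbd
7: ✓ SUBGE  r0←0x49
8: ✓ CMP  NZCV=0010
9: · SUBLT
10: ✓ MOVNE  r3←0xbe
11: ✓ MOVGE  r0←0x0d

VAL = 0x0d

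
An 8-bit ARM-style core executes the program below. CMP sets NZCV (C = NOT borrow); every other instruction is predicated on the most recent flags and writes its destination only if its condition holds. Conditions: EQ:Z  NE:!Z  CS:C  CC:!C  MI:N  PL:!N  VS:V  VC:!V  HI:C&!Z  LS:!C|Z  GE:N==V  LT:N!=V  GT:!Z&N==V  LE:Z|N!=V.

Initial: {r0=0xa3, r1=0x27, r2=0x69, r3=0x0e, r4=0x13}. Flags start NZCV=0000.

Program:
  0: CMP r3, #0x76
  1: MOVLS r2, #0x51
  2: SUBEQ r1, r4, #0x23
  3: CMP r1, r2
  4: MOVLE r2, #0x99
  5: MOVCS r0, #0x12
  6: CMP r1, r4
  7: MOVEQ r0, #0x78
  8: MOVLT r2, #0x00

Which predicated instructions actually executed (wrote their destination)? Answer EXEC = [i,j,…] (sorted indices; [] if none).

EXEC = [1,4]

[0] flags=1000 → (cmp)
[1] flags=1000 LS?T → r2=0x51
[2] flags=1000 EQ?F → skip
[3] flags=1000 → (cmp)
[4] flags=1000 LE?T → r2=0x99
[5] flags=1000 CS?F → skip
[6] flags=0010 → (cmp)
[7] flags=0010 EQ?F → skip
[8] flags=0010 LT?F → skip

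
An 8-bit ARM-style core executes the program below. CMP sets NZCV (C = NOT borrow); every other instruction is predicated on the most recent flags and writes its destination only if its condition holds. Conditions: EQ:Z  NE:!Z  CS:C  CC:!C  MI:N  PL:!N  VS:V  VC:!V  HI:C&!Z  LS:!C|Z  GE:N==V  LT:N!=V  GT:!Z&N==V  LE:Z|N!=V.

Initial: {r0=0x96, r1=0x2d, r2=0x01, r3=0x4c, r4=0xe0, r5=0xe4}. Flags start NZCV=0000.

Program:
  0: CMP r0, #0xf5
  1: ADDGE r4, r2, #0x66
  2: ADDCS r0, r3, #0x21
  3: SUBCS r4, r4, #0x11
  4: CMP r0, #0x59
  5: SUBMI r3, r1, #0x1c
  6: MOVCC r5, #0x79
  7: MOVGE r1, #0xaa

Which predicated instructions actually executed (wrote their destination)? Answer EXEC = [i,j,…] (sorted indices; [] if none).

0: ✓ CMP  NZCV=1000
1: · ADDGE
2: · ADDCS
3: · SUBCS
4: ✓ CMP  NZCV=0011
5: · SUBMI
6: · MOVCC
7: · MOVGE

EXEC = []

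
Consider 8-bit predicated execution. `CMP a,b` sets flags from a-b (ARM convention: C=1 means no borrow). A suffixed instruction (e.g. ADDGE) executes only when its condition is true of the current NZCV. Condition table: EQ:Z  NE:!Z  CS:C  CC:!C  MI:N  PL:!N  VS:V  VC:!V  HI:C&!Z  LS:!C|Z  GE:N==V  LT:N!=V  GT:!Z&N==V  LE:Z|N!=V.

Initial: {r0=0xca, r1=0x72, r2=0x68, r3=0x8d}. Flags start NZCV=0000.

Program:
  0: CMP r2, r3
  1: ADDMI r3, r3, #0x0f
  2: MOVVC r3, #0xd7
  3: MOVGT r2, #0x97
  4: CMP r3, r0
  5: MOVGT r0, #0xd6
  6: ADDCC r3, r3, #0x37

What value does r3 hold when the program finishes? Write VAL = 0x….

VAL = 0xd3

0: ✓ CMP  NZCV=1001
1: ✓ ADDMI  r3←0x9c
2: · MOVVC
3: ✓ MOVGT  r2←0x97
4: ✓ CMP  NZCV=1000
5: · MOVGT
6: ✓ ADDCC  r3←0xd3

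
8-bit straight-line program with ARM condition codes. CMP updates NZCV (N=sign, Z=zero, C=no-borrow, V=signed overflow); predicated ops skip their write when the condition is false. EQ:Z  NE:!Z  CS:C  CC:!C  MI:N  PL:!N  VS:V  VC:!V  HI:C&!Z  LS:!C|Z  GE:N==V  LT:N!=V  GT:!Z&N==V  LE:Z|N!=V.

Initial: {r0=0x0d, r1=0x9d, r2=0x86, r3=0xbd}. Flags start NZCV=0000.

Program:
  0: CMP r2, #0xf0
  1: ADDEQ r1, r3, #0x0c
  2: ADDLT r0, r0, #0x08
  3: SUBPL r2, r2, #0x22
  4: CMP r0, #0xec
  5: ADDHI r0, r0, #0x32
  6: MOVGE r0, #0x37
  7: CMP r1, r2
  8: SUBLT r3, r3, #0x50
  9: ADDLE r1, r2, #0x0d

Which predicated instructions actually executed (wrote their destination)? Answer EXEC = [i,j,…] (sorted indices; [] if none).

EXEC = [2,6]

[0] flags=1000 → (cmp)
[1] flags=1000 EQ?F → skip
[2] flags=1000 LT?T → r0=0x15
[3] flags=1000 PL?F → skip
[4] flags=0000 → (cmp)
[5] flags=0000 HI?F → skip
[6] flags=0000 GE?T → r0=0x37
[7] flags=0010 → (cmp)
[8] flags=0010 LT?F → skip
[9] flags=0010 LE?F → skip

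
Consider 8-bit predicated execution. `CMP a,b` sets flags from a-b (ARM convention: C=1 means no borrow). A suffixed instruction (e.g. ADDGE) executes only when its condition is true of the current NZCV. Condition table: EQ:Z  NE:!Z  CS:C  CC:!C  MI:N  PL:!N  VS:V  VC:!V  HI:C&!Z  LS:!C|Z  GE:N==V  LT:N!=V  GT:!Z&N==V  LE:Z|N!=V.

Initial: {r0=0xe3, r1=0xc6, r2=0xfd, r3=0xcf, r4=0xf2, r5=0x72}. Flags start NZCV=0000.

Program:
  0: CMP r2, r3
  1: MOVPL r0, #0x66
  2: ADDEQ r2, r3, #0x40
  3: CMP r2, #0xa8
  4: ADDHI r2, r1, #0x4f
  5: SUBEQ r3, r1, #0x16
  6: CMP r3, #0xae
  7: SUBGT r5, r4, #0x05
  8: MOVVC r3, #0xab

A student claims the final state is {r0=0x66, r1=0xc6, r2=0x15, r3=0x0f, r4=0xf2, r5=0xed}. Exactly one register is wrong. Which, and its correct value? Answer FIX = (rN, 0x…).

[0] flags=0010 → (cmp)
[1] flags=0010 PL?T → r0=0x66
[2] flags=0010 EQ?F → skip
[3] flags=0010 → (cmp)
[4] flags=0010 HI?T → r2=0x15
[5] flags=0010 EQ?F → skip
[6] flags=0010 → (cmp)
[7] flags=0010 GT?T → r5=0xed
[8] flags=0010 VC?T → r3=0xab

FIX = (r3, 0xab)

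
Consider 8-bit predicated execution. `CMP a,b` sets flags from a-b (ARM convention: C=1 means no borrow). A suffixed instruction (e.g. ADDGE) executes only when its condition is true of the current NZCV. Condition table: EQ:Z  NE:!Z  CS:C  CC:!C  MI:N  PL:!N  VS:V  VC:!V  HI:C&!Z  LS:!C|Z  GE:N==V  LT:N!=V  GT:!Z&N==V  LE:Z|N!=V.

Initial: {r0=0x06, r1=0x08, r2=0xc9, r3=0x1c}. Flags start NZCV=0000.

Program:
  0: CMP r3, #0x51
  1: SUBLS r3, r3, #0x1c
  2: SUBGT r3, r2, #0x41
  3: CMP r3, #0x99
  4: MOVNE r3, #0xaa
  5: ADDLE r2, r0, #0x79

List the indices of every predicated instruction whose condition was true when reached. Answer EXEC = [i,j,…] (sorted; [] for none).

EXEC = [1,4]

[0] flags=1000 → (cmp)
[1] flags=1000 LS?T → r3=0x00
[2] flags=1000 GT?F → skip
[3] flags=0000 → (cmp)
[4] flags=0000 NE?T → r3=0xaa
[5] flags=0000 LE?F → skip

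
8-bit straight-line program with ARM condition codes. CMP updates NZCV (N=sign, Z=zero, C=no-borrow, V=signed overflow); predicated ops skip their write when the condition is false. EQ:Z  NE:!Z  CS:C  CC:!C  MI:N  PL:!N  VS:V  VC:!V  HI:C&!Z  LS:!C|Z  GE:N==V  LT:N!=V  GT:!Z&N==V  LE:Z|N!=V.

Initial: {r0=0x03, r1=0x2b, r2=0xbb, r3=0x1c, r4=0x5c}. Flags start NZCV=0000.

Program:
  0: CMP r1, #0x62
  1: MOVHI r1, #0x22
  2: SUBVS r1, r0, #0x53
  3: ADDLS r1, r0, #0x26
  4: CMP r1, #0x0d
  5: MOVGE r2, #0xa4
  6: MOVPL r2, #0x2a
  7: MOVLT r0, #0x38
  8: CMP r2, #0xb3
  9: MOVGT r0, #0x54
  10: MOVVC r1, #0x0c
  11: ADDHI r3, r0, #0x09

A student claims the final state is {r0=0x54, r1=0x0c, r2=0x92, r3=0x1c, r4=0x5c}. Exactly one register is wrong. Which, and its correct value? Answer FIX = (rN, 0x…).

FIX = (r2, 0x2a)

[0] flags=1000 → (cmp)
[1] flags=1000 HI?F → skip
[2] flags=1000 VS?F → skip
[3] flags=1000 LS?T → r1=0x29
[4] flags=0010 → (cmp)
[5] flags=0010 GE?T → r2=0xa4
[6] flags=0010 PL?T → r2=0x2a
[7] flags=0010 LT?F → skip
[8] flags=0000 → (cmp)
[9] flags=0000 GT?T → r0=0x54
[10] flags=0000 VC?T → r1=0x0c
[11] flags=0000 HI?F → skip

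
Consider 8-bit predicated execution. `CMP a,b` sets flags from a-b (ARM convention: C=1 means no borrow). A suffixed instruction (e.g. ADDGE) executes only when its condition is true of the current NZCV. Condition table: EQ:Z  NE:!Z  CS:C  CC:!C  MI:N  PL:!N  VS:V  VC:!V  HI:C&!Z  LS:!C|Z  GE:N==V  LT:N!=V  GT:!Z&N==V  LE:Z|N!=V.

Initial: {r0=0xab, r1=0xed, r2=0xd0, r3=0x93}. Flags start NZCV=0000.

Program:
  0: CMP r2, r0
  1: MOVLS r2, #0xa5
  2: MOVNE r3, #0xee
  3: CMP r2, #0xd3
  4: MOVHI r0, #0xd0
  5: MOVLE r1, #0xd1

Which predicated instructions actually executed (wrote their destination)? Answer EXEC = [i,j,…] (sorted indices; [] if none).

[0] flags=0010 → (cmp)
[1] flags=0010 LS?F → skip
[2] flags=0010 NE?T → r3=0xee
[3] flags=1000 → (cmp)
[4] flags=1000 HI?F → skip
[5] flags=1000 LE?T → r1=0xd1

EXEC = [2,5]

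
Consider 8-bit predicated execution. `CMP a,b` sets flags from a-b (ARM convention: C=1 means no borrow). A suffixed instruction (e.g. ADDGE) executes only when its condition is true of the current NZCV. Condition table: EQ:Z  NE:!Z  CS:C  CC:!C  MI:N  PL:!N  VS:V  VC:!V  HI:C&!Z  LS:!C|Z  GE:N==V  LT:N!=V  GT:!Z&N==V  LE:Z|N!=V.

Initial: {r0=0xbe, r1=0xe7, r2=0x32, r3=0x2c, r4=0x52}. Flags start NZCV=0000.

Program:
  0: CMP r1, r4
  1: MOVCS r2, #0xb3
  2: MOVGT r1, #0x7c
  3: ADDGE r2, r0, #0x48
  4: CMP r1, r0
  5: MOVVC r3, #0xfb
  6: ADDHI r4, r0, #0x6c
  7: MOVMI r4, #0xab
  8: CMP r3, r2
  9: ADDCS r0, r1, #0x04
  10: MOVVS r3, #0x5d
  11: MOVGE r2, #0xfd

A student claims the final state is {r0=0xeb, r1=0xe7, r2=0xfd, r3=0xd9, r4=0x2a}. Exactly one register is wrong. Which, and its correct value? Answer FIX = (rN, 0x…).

FIX = (r3, 0xfb)

0: ✓ CMP  NZCV=1010
1: ✓ MOVCS  r2←0xb3
2: · MOVGT
3: · ADDGE
4: ✓ CMP  NZCV=0010
5: ✓ MOVVC  r3←0xfb
6: ✓ ADDHI  r4←0x2a
7: · MOVMI
8: ✓ CMP  NZCV=0010
9: ✓ ADDCS  r0←0xeb
10: · MOVVS
11: ✓ MOVGE  r2←0xfd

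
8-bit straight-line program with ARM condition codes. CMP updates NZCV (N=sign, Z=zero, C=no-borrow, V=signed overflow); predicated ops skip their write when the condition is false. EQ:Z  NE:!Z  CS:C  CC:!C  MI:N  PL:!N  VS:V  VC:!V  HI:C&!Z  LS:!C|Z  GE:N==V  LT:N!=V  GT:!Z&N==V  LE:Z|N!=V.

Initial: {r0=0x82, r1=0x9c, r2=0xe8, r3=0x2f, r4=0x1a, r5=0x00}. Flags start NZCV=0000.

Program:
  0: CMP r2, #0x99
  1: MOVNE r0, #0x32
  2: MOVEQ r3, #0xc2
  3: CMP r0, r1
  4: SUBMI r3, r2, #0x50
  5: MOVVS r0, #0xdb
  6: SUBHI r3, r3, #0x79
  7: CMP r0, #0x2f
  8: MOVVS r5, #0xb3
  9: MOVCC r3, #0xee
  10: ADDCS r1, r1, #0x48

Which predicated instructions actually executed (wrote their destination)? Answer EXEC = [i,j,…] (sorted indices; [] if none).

EXEC = [1,4,5,10]

0: ✓ CMP  NZCV=0010
1: ✓ MOVNE  r0←0x32
2: · MOVEQ
3: ✓ CMP  NZCV=1001
4: ✓ SUBMI  r3←0x98
5: ✓ MOVVS  r0←0xdb
6: · SUBHI
7: ✓ CMP  NZCV=1010
8: · MOVVS
9: · MOVCC
10: ✓ ADDCS  r1←0xe4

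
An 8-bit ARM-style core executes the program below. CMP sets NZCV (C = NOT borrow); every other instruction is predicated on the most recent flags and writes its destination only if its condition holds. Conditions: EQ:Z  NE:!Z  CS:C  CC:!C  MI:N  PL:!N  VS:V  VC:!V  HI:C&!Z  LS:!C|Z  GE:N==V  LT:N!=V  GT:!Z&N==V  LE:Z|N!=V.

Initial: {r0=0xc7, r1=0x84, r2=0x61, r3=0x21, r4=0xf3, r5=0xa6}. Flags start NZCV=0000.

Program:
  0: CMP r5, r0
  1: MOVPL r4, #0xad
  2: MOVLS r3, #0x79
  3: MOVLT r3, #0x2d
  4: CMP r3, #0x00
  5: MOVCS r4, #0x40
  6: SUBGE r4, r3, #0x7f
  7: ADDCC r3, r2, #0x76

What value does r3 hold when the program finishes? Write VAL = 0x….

0: ✓ CMP  NZCV=1000
1: · MOVPL
2: ✓ MOVLS  r3←0x79
3: ✓ MOVLT  r3←0x2d
4: ✓ CMP  NZCV=0010
5: ✓ MOVCS  r4←0x40
6: ✓ SUBGE  r4←0xae
7: · ADDCC

VAL = 0x2d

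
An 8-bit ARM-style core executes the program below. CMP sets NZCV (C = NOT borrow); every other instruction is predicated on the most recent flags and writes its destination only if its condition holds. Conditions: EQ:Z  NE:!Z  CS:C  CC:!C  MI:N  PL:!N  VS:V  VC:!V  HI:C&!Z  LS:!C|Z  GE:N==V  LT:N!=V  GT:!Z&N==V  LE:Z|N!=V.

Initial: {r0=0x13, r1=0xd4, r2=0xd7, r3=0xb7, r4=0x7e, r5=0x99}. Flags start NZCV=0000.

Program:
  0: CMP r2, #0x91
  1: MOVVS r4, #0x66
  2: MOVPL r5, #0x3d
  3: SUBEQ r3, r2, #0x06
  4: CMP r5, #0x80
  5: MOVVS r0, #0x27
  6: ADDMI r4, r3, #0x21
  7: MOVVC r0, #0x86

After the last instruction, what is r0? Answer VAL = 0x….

[0] flags=0010 → (cmp)
[1] flags=0010 VS?F → skip
[2] flags=0010 PL?T → r5=0x3d
[3] flags=0010 EQ?F → skip
[4] flags=1001 → (cmp)
[5] flags=1001 VS?T → r0=0x27
[6] flags=1001 MI?T → r4=0xd8
[7] flags=1001 VC?F → skip

VAL = 0x27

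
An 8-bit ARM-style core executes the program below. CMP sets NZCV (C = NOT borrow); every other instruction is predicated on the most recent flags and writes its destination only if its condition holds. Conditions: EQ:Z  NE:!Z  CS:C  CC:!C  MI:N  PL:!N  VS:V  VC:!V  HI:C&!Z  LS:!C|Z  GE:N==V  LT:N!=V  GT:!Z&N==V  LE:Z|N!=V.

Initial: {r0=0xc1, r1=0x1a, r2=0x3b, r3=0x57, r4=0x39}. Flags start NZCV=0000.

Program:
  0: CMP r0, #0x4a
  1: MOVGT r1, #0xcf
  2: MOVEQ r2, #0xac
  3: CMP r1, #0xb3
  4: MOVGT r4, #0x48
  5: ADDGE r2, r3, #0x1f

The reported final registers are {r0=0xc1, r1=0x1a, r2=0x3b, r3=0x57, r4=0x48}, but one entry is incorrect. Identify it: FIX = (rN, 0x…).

FIX = (r2, 0x76)

0: ✓ CMP  NZCV=0011
1: · MOVGT
2: · MOVEQ
3: ✓ CMP  NZCV=0000
4: ✓ MOVGT  r4←0x48
5: ✓ ADDGE  r2←0x76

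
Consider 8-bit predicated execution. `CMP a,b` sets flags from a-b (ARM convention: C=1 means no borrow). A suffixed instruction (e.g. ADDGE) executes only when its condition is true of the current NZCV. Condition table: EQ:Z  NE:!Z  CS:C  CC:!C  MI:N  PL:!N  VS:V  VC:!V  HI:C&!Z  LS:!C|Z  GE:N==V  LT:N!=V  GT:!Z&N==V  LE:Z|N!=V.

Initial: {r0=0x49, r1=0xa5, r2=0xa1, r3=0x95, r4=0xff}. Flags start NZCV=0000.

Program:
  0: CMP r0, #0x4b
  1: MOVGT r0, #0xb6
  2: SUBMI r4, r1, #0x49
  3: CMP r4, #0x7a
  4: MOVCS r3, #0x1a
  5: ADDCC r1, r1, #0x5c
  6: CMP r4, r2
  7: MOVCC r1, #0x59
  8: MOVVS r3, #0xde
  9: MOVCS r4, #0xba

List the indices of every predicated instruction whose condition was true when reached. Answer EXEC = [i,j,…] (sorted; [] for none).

EXEC = [2,5,7,8]

0: ✓ CMP  NZCV=1000
1: · MOVGT
2: ✓ SUBMI  r4←0x5c
3: ✓ CMP  NZCV=1000
4: · MOVCS
5: ✓ ADDCC  r1←0x01
6: ✓ CMP  NZCV=1001
7: ✓ MOVCC  r1←0x59
8: ✓ MOVVS  r3←0xde
9: · MOVCS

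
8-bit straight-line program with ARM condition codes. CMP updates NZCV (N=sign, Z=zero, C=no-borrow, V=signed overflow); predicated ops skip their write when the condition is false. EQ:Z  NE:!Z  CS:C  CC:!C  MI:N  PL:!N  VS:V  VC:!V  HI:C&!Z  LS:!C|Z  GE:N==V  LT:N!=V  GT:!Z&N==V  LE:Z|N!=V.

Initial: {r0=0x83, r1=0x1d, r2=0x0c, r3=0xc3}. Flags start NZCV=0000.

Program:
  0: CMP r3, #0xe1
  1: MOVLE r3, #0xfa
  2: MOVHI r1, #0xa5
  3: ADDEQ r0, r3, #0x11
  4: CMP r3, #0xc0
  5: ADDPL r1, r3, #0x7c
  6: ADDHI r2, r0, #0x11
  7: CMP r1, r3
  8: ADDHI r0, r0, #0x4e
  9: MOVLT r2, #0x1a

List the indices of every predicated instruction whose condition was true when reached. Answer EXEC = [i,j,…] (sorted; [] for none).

[0] flags=1000 → (cmp)
[1] flags=1000 LE?T → r3=0xfa
[2] flags=1000 HI?F → skip
[3] flags=1000 EQ?F → skip
[4] flags=0010 → (cmp)
[5] flags=0010 PL?T → r1=0x76
[6] flags=0010 HI?T → r2=0x94
[7] flags=0000 → (cmp)
[8] flags=0000 HI?F → skip
[9] flags=0000 LT?F → skip

EXEC = [1,5,6]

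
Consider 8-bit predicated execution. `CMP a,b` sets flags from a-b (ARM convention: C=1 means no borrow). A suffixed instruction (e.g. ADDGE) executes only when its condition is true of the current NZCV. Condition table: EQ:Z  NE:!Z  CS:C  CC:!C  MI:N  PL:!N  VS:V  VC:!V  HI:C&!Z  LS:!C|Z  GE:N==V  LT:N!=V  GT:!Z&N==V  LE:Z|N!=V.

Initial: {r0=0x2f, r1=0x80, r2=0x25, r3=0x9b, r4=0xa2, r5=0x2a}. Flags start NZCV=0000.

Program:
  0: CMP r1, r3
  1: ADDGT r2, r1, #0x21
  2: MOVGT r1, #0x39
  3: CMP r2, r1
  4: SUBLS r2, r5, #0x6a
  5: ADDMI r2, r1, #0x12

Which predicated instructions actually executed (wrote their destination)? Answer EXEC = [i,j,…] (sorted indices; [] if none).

EXEC = [4,5]

[0] flags=1000 → (cmp)
[1] flags=1000 GT?F → skip
[2] flags=1000 GT?F → skip
[3] flags=1001 → (cmp)
[4] flags=1001 LS?T → r2=0xc0
[5] flags=1001 MI?T → r2=0x92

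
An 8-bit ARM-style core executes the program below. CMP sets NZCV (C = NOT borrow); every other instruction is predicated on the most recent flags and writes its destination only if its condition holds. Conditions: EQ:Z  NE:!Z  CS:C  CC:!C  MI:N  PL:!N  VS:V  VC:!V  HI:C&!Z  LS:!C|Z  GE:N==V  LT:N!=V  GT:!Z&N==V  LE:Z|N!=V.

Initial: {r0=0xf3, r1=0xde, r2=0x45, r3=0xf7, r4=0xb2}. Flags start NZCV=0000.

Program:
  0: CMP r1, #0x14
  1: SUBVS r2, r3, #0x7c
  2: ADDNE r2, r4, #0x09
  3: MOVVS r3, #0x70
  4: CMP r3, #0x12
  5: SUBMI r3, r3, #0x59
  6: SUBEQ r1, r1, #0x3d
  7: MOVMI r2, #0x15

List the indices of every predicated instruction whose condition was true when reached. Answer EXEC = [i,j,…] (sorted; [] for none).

EXEC = [2,5,7]

0: ✓ CMP  NZCV=1010
1: · SUBVS
2: ✓ ADDNE  r2←0xbb
3: · MOVVS
4: ✓ CMP  NZCV=1010
5: ✓ SUBMI  r3←0x9e
6: · SUBEQ
7: ✓ MOVMI  r2←0x15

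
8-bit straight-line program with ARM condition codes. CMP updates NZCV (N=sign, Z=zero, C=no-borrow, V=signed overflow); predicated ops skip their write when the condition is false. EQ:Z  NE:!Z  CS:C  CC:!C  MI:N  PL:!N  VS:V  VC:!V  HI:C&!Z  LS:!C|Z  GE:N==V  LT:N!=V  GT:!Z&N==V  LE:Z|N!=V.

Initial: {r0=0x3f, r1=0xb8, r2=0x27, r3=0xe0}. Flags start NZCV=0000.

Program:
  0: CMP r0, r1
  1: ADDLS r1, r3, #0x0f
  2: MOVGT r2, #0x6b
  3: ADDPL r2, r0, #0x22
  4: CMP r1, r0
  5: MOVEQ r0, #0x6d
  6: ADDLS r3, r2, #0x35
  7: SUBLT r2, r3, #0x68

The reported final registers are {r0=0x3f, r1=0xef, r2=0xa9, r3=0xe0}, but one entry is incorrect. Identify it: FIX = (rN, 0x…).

FIX = (r2, 0x78)

0: ✓ CMP  NZCV=1001
1: ✓ ADDLS  r1←0xef
2: ✓ MOVGT  r2←0x6b
3: · ADDPL
4: ✓ CMP  NZCV=1010
5: · MOVEQ
6: · ADDLS
7: ✓ SUBLT  r2←0x78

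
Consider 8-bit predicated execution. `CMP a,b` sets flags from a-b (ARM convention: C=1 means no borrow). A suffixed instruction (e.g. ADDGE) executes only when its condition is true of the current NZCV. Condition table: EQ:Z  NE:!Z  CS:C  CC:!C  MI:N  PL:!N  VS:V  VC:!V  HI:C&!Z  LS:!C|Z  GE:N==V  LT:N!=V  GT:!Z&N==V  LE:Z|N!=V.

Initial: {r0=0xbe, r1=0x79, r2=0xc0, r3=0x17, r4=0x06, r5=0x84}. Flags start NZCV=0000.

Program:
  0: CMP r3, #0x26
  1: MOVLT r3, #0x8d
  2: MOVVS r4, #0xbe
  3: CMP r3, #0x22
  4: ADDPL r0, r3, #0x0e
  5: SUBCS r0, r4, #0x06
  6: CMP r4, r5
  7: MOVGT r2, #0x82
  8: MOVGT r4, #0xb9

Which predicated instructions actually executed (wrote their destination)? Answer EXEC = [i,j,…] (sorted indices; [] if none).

0: ✓ CMP  NZCV=1000
1: ✓ MOVLT  r3←0x8d
2: · MOVVS
3: ✓ CMP  NZCV=0011
4: ✓ ADDPL  r0←0x9b
5: ✓ SUBCS  r0←0x00
6: ✓ CMP  NZCV=1001
7: ✓ MOVGT  r2←0x82
8: ✓ MOVGT  r4←0xb9

EXEC = [1,4,5,7,8]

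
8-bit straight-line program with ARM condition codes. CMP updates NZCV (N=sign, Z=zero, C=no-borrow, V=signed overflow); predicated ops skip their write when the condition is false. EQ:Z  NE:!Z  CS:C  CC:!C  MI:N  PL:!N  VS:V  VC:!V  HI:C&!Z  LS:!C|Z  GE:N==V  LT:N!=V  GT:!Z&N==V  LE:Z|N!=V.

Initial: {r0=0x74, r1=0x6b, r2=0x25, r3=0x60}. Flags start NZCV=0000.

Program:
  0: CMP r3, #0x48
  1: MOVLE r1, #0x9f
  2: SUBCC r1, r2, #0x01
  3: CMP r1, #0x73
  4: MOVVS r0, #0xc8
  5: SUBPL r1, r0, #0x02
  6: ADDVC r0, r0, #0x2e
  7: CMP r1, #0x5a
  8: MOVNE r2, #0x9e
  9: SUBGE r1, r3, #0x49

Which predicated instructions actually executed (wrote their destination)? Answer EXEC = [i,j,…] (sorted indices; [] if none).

[0] flags=0010 → (cmp)
[1] flags=0010 LE?F → skip
[2] flags=0010 CC?F → skip
[3] flags=1000 → (cmp)
[4] flags=1000 VS?F → skip
[5] flags=1000 PL?F → skip
[6] flags=1000 VC?T → r0=0xa2
[7] flags=0010 → (cmp)
[8] flags=0010 NE?T → r2=0x9e
[9] flags=0010 GE?T → r1=0x17

EXEC = [6,8,9]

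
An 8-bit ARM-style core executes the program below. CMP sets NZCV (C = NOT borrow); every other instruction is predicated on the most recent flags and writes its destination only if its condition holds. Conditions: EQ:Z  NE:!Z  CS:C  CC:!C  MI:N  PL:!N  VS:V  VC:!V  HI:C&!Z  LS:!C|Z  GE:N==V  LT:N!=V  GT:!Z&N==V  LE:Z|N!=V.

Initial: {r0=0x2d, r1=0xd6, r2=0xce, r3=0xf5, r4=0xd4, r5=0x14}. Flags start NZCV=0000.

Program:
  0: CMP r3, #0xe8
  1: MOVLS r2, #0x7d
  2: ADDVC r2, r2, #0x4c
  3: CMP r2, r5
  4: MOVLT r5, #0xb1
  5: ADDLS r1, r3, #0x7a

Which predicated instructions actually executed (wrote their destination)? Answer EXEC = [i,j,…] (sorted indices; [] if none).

[0] flags=0010 → (cmp)
[1] flags=0010 LS?F → skip
[2] flags=0010 VC?T → r2=0x1a
[3] flags=0010 → (cmp)
[4] flags=0010 LT?F → skip
[5] flags=0010 LS?F → skip

EXEC = [2]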